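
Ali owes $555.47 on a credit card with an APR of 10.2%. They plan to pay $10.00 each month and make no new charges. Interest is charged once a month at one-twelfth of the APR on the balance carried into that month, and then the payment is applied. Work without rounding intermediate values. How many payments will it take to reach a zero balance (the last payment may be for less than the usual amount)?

76 payments

Monthly rate r = 10.2%/12 = 0.85% = 0.0085.
Recurrence: B ← B·(1+r) − $10.00.
Month 1: interest $4.72; balance after payment $550.19.
Month 2: interest $4.68; balance after payment $544.87.
Closed form: n = −ln(1 − rB₀/P)/ln(1+r) = −ln(0.52785)/ln(1.0085) ≈ 75.489, so the balance reaches zero during payment 76.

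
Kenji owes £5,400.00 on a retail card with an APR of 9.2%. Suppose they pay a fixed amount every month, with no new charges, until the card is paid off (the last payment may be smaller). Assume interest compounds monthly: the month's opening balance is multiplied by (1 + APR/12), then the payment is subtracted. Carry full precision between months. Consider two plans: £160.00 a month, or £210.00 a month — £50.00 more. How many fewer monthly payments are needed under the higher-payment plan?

11 fewer payments

Monthly rate r = 9.2%/12 = 0.766667% = 0.00766667.
At £160.00/mo: n = ⌈−ln(1 − rB₀/P)/ln(1+r)⌉ = 40 payments (last £32.73); total interest = total paid − £5,400.00 = £872.73.
At £210.00/mo: 29 payments (last £157.72); total interest £637.72.
Payments saved = 40 − 29 = 11.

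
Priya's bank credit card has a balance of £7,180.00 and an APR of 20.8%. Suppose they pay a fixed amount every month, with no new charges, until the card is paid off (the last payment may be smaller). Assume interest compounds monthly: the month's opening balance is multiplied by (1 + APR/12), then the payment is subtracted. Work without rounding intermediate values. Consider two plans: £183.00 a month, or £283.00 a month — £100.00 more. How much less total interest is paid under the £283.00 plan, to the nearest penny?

£2,594.49

Monthly rate r = 20.8%/12 = 1.73333% = 0.0173333.
At £183.00/mo: n = ⌈−ln(1 − rB₀/P)/ln(1+r)⌉ = 67 payments (last £58.52); total interest = total paid − £7,180.00 = £4,956.52.
At £283.00/mo: 34 payments (last £203.03); total interest £2,362.03.
Interest saved = £4,956.52 − £2,362.03 = £2,594.49.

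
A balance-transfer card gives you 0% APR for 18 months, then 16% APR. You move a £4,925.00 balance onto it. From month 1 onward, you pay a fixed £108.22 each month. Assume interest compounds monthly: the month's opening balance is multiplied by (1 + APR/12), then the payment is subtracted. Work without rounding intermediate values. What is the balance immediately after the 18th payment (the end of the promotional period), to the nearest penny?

£2,977.04

Promo months 1–18 at r₀ = 0%/12 = 0; months 19+ at r₁ = 16%/12 = 0.0133333.
After month 18 (no interest yet): B = £4,925.00 − 18·£108.22 = £2,977.04.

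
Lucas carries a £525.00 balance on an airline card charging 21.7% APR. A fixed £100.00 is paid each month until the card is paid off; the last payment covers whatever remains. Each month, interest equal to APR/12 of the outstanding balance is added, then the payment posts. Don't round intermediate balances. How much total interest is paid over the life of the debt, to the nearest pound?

£32

Monthly rate r = 21.7%/12 = 1.80833% = 0.0180833.
Payoff takes n = ⌈−ln(1 − rB₀/P)/ln(1+r)⌉ = ⌈5.566⌉ = 6 payments; the last is £56.81.
Total paid = 5·£100.00 + £56.81 = £556.81.
Total interest = total paid − principal = £556.81 − £525.00 = £31.81.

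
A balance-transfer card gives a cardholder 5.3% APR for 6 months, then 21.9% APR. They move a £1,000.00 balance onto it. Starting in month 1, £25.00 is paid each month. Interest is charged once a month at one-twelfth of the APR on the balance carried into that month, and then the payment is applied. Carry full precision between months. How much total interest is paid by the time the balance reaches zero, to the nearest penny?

£557.87

Promo months 1–6 at r₀ = 5.3%/12 = 0.00441667; months 7+ at r₁ = 21.9%/12 = 0.01825.
After month 6: iterate B ← B·(1+r₀) − £25.00 for 6 months → £875.13.
Then at r₁ with £25.00/mo: n₂ = −ln(1 − r₁·B/P)/ln(1+r₁) ≈ 56.31 → 57 more payments.
Total paid = 62·£25.00 + £7.87 = £1,557.87; interest = £1,557.87 − £1,000.00 = £557.87.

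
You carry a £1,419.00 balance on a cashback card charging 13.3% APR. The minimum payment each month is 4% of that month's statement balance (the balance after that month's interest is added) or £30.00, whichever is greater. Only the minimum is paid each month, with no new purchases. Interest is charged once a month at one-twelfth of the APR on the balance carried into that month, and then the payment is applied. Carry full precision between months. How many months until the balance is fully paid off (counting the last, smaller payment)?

51 months

Monthly rate r = 13.3%/12 = 1.10833% = 0.0110833.
While 4% of the post-interest balance exceeds £30.00, each month B ← (B·(1+r))·(1 − 0.04), i.e. B shrinks by the factor (1+r)·0.96 = 0.97064.
This holds for months 1–22. Entering month 23 the balance is £736.65; 4% of the post-interest balance is now below £30.00, so the flat £30.00 minimum applies from here.
From month 23 a fixed £30.00 at rate r clears £736.65 in 29 more payments. Total: 22 + 29 = 51 months.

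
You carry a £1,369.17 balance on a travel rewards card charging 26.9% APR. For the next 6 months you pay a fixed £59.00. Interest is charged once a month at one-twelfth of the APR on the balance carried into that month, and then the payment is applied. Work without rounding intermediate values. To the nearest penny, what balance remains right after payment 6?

£1,189.52

Monthly rate r = 26.9%/12 = 2.24167% = 0.0224167.
Each month: B ← B·(1+r) − £59.00.
Month 1: interest £30.69; balance after payment £1,340.86.
Month 2: interest £30.06; balance after payment £1,311.92.
Month 3: interest £29.41; balance after payment £1,282.33.
Month 4: interest £28.75; balance after payment £1,252.07.
Month 5: interest £28.07; balance after payment £1,221.14.
Month 6: interest £27.37; balance after payment £1,189.52.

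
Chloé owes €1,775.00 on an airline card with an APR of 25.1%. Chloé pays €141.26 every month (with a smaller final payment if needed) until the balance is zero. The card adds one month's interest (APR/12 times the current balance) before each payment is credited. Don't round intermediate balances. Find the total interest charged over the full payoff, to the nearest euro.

Monthly rate r = 25.1%/12 = 2.09167% = 0.0209167.
Payoff takes n = ⌈−ln(1 − rB₀/P)/ln(1+r)⌉ = ⌈14.730⌉ = 15 payments; the last is €103.47.
Total paid = 14·€141.26 + €103.47 = €2,081.11.
Total interest = total paid − principal = €2,081.11 − €1,775.00 = €306.11.

€306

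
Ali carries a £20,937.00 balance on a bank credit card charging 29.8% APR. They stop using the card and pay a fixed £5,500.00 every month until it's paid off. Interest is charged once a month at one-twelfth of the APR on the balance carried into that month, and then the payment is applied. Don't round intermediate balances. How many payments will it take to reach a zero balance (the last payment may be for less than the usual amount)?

Monthly rate r = 29.8%/12 = 2.48333% = 0.0248333.
Recurrence: B ← B·(1+r) − £5,500.00.
Month 1: interest £519.94; balance after payment £15,956.94.
Month 2: interest £396.26; balance after payment £10,853.20.
Month 3: interest £269.52; balance after payment £5,622.72.
Month 4: interest £139.63; balance after payment £262.35.
Month 5: interest £6.52; balance after payment £0.00.

5 months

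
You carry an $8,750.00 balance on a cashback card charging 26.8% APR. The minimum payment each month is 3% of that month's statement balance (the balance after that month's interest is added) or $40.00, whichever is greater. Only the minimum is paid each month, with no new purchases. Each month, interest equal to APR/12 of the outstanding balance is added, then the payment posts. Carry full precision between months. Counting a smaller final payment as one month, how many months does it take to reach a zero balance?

287 months

Monthly rate r = 26.8%/12 = 2.23333% = 0.0223333.
While 3% of the post-interest balance exceeds $40.00, each month B ← (B·(1+r))·(1 − 0.03), i.e. B shrinks by the factor (1+r)·0.97 = 0.99166.
This holds for months 1–228. Entering month 229 the balance is $1,297.35; 3% of the post-interest balance is now below $40.00, so the flat $40.00 minimum applies from here.
From month 229 a fixed $40.00 at rate r clears $1,297.35 in 59 more payments. Total: 228 + 59 = 287 months.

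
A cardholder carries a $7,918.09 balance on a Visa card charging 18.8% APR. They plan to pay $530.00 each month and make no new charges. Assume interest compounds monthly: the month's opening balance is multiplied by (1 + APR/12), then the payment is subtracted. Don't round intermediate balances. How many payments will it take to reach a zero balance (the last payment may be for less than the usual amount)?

18 payments

Monthly rate r = 18.8%/12 = 1.56667% = 0.0156667.
Recurrence: B ← B·(1+r) − $530.00.
Month 1: interest $124.05; balance after payment $7,512.14.
Month 2: interest $117.69; balance after payment $7,099.83.
Closed form: n = −ln(1 − rB₀/P)/ln(1+r) = −ln(0.76594)/ln(1.01567) ≈ 17.153, so the balance reaches zero during payment 18.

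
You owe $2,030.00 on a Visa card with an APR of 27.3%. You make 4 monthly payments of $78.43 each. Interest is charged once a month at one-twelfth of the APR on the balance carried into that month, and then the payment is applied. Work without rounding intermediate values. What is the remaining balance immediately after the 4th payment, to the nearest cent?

$1,896.54

Monthly rate r = 27.3%/12 = 2.275% = 0.02275.
Each month: B ← B·(1+r) − $78.43.
Month 1: interest $46.18; balance after payment $1,997.75.
Month 2: interest $45.45; balance after payment $1,964.77.
Month 3: interest $44.70; balance after payment $1,931.04.
Month 4: interest $43.93; balance after payment $1,896.54.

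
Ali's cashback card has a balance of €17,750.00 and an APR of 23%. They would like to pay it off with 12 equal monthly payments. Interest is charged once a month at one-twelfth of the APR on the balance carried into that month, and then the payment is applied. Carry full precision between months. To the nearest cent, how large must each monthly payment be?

Monthly rate r = 23%/12 = 1.91667% = 0.0191667.
Level-payment amortization: P = B₀·r / (1 − (1+r)^(−n)) = 17750.00·0.0191667 / (1 − 1.01917^(−12)).
Denominator 1 − (1+r)^(−12) = 0.203735291.
P = 340.208 / 0.203735291 ≈ 1669.85.

€1,669.85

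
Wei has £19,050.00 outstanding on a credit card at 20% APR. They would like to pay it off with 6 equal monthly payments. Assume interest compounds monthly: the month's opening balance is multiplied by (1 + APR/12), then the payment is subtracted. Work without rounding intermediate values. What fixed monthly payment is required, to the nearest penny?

£3,362.76

Monthly rate r = 20%/12 = 1.66667% = 0.0166667.
Level-payment amortization: P = B₀·r / (1 − (1+r)^(−n)) = 19050.00·0.0166667 / (1 − 1.01667^(−6)).
Denominator 1 − (1+r)^(−6) = 0.0944165182.
P = 317.5 / 0.0944165182 ≈ 3362.76.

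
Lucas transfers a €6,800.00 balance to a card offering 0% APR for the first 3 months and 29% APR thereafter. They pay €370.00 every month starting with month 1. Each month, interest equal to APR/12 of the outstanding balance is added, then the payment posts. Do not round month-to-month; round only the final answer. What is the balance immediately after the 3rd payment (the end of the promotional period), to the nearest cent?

€5,690.00

Promo months 1–3 at r₀ = 0%/12 = 0; months 4+ at r₁ = 29%/12 = 0.0241667.
After month 3 (no interest yet): B = €6,800.00 − 3·€370.00 = €5,690.00.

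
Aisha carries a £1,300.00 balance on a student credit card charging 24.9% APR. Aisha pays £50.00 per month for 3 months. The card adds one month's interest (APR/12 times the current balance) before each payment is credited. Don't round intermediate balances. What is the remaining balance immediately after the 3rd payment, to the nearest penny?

£1,229.48

Monthly rate r = 24.9%/12 = 2.075% = 0.02075.
Each month: B ← B·(1+r) − £50.00.
Month 1: interest £26.97; balance after payment £1,276.97.
Month 2: interest £26.50; balance after payment £1,253.47.
Month 3: interest £26.01; balance after payment £1,229.48.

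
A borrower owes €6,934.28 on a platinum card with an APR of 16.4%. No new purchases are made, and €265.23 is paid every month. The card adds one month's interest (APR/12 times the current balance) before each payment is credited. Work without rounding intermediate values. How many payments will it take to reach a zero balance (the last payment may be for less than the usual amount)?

33 payments

Monthly rate r = 16.4%/12 = 1.36667% = 0.0136667.
Recurrence: B ← B·(1+r) − €265.23.
Month 1: interest €94.77; balance after payment €6,763.82.
Month 2: interest €92.44; balance after payment €6,591.03.
Closed form: n = −ln(1 − rB₀/P)/ln(1+r) = −ln(0.64269)/ln(1.01367) ≈ 32.568, so the balance reaches zero during payment 33.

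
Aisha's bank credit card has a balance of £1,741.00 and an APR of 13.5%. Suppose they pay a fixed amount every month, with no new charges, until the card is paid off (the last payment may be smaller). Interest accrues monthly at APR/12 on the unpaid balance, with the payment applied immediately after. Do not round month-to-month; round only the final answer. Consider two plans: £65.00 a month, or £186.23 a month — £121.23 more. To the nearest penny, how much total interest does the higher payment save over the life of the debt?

£233.48

Monthly rate r = 13.5%/12 = 1.125% = 0.01125.
At £65.00/mo: n = ⌈−ln(1 − rB₀/P)/ln(1+r)⌉ = 33 payments (last £3.40); total interest = total paid − £1,741.00 = £342.40.
At £186.23/mo: 10 payments (last £173.85); total interest £108.92.
Interest saved = £342.40 − £108.92 = £233.48.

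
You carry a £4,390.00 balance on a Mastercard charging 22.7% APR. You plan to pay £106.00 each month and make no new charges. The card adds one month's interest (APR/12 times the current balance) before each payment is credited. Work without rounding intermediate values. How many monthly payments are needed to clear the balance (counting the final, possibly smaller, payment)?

Monthly rate r = 22.7%/12 = 1.89167% = 0.0189167.
Recurrence: B ← B·(1+r) − £106.00.
Month 1: interest £83.04; balance after payment £4,367.04.
Month 2: interest £82.61; balance after payment £4,343.65.
Closed form: n = −ln(1 − rB₀/P)/ln(1+r) = −ln(0.21656)/ln(1.01892) ≈ 81.637, so the balance reaches zero during payment 82.

82 payments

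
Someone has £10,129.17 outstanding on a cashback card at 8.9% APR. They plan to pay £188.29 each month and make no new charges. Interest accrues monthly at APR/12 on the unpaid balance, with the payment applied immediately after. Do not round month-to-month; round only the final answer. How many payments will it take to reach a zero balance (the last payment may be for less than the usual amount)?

Monthly rate r = 8.9%/12 = 0.741667% = 0.00741667.
Recurrence: B ← B·(1+r) − £188.29.
Month 1: interest £75.12; balance after payment £10,016.00.
Month 2: interest £74.29; balance after payment £9,902.00.
Closed form: n = −ln(1 − rB₀/P)/ln(1+r) = −ln(0.60102)/ln(1.00742) ≈ 68.901, so the balance reaches zero during payment 69.

69 months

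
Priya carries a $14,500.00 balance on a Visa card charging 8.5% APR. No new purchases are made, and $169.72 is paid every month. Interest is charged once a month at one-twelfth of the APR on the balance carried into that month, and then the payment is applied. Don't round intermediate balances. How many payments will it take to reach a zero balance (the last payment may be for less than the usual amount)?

132 payments

Monthly rate r = 8.5%/12 = 0.708333% = 0.00708333.
Recurrence: B ← B·(1+r) − $169.72.
Month 1: interest $102.71; balance after payment $14,432.99.
Month 2: interest $102.23; balance after payment $14,365.50.
Closed form: n = −ln(1 − rB₀/P)/ln(1+r) = −ln(0.39484)/ln(1.00708) ≈ 131.657, so the balance reaches zero during payment 132.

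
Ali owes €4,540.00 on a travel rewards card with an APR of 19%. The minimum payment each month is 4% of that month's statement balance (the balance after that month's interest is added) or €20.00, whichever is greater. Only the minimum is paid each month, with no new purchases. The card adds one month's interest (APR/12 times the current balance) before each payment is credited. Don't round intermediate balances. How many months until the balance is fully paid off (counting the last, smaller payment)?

Monthly rate r = 19%/12 = 1.58333% = 0.0158333.
While 4% of the post-interest balance exceeds €20.00, each month B ← (B·(1+r))·(1 − 0.04), i.e. B shrinks by the factor (1+r)·0.96 = 0.9752.
This holds for months 1–89. Entering month 90 the balance is €485.73; 4% of the post-interest balance is now below €20.00, so the flat €20.00 minimum applies from here.
From month 90 a fixed €20.00 at rate r clears €485.73 in 31 more payments. Total: 89 + 31 = 120 months.

120 months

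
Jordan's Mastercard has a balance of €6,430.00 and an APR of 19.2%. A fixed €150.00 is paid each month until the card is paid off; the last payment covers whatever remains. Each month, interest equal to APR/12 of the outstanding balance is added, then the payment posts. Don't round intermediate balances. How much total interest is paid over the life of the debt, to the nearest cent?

€4,512.34

Monthly rate r = 19.2%/12 = 1.6% = 0.016.
Payoff takes n = ⌈−ln(1 − rB₀/P)/ln(1+r)⌉ = ⌈72.949⌉ = 73 payments; the last is €142.34.
Total paid = 72·€150.00 + €142.34 = €10,942.34.
Total interest = total paid − principal = €10,942.34 − €6,430.00 = €4,512.34.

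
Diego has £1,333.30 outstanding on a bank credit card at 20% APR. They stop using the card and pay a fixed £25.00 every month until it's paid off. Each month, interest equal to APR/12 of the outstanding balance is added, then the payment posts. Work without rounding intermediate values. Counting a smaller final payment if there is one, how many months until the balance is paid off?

Monthly rate r = 20%/12 = 1.66667% = 0.0166667.
Recurrence: B ← B·(1+r) − £25.00.
Month 1: interest £22.22; balance after payment £1,330.52.
Month 2: interest £22.18; balance after payment £1,327.70.
Closed form: n = −ln(1 − rB₀/P)/ln(1+r) = −ln(0.11113)/ln(1.01667) ≈ 132.917, so the balance reaches zero during payment 133.

133 payments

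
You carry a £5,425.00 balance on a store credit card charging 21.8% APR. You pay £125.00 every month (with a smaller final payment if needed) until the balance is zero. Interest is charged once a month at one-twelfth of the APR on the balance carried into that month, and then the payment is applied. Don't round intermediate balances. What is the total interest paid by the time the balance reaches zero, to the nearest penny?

£5,359.27

Monthly rate r = 21.8%/12 = 1.81667% = 0.0181667.
Payoff takes n = ⌈−ln(1 − rB₀/P)/ln(1+r)⌉ = ⌈86.272⌉ = 87 payments; the last is £34.27.
Total paid = 86·£125.00 + £34.27 = £10,784.27.
Total interest = total paid − principal = £10,784.27 − £5,425.00 = £5,359.27.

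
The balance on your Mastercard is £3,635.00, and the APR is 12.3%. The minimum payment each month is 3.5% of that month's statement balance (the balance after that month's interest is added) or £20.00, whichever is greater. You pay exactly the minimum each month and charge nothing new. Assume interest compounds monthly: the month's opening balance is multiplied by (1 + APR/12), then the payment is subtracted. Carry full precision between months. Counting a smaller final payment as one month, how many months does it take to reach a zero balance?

107 months

Monthly rate r = 12.3%/12 = 1.025% = 0.01025.
While 3.5% of the post-interest balance exceeds £20.00, each month B ← (B·(1+r))·(1 − 0.035), i.e. B shrinks by the factor (1+r)·0.965 = 0.97489.
This holds for months 1–74. Entering month 75 the balance is £553.68; 3.5% of the post-interest balance is now below £20.00, so the flat £20.00 minimum applies from here.
From month 75 a fixed £20.00 at rate r clears £553.68 in 33 more payments. Total: 74 + 33 = 107 months.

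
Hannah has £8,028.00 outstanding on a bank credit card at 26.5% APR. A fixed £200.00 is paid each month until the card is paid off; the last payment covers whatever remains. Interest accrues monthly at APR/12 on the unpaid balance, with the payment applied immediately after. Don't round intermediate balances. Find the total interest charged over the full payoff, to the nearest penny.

£11,890.02

Monthly rate r = 26.5%/12 = 2.20833% = 0.0220833.
Payoff takes n = ⌈−ln(1 − rB₀/P)/ln(1+r)⌉ = ⌈99.587⌉ = 100 payments; the last is £118.02.
Total paid = 99·£200.00 + £118.02 = £19,918.02.
Total interest = total paid − principal = £19,918.02 − £8,028.00 = £11,890.02.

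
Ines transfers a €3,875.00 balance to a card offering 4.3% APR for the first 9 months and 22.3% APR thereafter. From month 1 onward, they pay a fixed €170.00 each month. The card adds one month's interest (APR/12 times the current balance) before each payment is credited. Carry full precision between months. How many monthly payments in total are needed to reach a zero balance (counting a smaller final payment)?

Promo months 1–9 at r₀ = 4.3%/12 = 0.00358333; months 10+ at r₁ = 22.3%/12 = 0.0185833.
After month 9: iterate B ← B·(1+r₀) − €170.00 for 9 months → €2,449.66.
Then at r₁ with €170.00/mo: n₂ = −ln(1 − r₁·B/P)/ln(1+r₁) ≈ 16.93 → 17 more payments.

26 months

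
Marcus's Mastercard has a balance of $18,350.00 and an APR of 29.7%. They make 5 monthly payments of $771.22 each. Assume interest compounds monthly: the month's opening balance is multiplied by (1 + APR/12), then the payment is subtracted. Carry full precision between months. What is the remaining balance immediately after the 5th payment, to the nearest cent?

$16,684.27

Monthly rate r = 29.7%/12 = 2.475% = 0.02475.
Each month: B ← B·(1+r) − $771.22.
Month 1: interest $454.16; balance after payment $18,032.94.
Month 2: interest $446.32; balance after payment $17,708.04.
Month 3: interest $438.27; balance after payment $17,375.09.
Month 4: interest $430.03; balance after payment $17,033.91.
Month 5: interest $421.59; balance after payment $16,684.27.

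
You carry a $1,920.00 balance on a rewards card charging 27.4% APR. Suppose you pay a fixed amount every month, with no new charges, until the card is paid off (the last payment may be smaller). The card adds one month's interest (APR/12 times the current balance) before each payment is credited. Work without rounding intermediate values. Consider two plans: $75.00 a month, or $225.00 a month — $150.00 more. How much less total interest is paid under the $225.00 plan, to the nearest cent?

Monthly rate r = 27.4%/12 = 2.28333% = 0.0228333.
At $75.00/mo: n = ⌈−ln(1 − rB₀/P)/ln(1+r)⌉ = 39 payments (last $67.99); total interest = total paid − $1,920.00 = $997.99.
At $225.00/mo: 10 payments (last $135.46); total interest $240.46.
Interest saved = $997.99 − $240.46 = $757.53.

$757.53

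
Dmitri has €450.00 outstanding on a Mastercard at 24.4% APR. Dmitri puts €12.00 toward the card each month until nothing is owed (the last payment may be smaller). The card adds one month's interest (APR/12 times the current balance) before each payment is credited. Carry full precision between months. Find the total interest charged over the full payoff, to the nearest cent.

€407.04

Monthly rate r = 24.4%/12 = 2.03333% = 0.0203333.
Payoff takes n = ⌈−ln(1 − rB₀/P)/ln(1+r)⌉ = ⌈71.417⌉ = 72 payments; the last is €5.04.
Total paid = 71·€12.00 + €5.04 = €857.04.
Total interest = total paid − principal = €857.04 − €450.00 = €407.04.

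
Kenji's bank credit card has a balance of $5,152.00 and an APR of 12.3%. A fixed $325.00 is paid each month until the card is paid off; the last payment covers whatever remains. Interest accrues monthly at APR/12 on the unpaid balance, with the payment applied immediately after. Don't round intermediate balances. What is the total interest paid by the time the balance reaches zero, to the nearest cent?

$499.42

Monthly rate r = 12.3%/12 = 1.025% = 0.01025.
Payoff takes n = ⌈−ln(1 − rB₀/P)/ln(1+r)⌉ = ⌈17.388⌉ = 18 payments; the last is $126.42.
Total paid = 17·$325.00 + $126.42 = $5,651.42.
Total interest = total paid − principal = $5,651.42 − $5,152.00 = $499.42.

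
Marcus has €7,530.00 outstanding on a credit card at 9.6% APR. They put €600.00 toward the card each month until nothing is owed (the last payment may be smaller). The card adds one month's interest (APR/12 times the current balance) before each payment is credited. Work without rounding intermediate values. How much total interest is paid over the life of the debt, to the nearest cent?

Monthly rate r = 9.6%/12 = 0.8% = 0.008.
Payoff takes n = ⌈−ln(1 − rB₀/P)/ln(1+r)⌉ = ⌈13.278⌉ = 14 payments; the last is €167.56.
Total paid = 13·€600.00 + €167.56 = €7,967.56.
Total interest = total paid − principal = €7,967.56 − €7,530.00 = €437.56.

€437.56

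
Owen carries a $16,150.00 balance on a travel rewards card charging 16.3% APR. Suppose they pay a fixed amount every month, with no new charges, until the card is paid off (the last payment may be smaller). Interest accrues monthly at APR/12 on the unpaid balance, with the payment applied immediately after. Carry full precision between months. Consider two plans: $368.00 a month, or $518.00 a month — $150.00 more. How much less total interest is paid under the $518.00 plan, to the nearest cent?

Monthly rate r = 16.3%/12 = 1.35833% = 0.0135833.
At $368.00/mo: n = ⌈−ln(1 − rB₀/P)/ln(1+r)⌉ = 68 payments (last $73.24); total interest = total paid − $16,150.00 = $8,579.24.
At $518.00/mo: 41 payments (last $426.54); total interest $4,996.54.
Interest saved = $8,579.24 − $4,996.54 = $3,582.70.

$3,582.70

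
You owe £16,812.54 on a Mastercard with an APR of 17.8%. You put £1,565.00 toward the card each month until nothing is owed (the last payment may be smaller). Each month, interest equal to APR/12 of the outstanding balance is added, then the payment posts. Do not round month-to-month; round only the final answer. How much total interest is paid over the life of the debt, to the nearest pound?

Monthly rate r = 17.8%/12 = 1.48333% = 0.0148333.
Payoff takes n = ⌈−ln(1 − rB₀/P)/ln(1+r)⌉ = ⌈11.789⌉ = 12 payments; the last is £1,236.33.
Total paid = 11·£1,565.00 + £1,236.33 = £18,451.33.
Total interest = total paid − principal = £18,451.33 − £16,812.54 = £1,638.79.

£1,639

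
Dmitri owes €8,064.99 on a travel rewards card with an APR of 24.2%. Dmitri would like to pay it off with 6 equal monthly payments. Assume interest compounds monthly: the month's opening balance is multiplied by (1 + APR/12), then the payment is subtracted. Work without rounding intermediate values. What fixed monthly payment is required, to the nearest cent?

€1,440.62

Monthly rate r = 24.2%/12 = 2.01667% = 0.0201667.
Level-payment amortization: P = B₀·r / (1 − (1+r)^(−n)) = 8064.99·0.0201667 / (1 − 1.02017^(−6)).
Denominator 1 − (1+r)^(−6) = 0.11289868.
P = 162.644 / 0.11289868 ≈ 1440.62.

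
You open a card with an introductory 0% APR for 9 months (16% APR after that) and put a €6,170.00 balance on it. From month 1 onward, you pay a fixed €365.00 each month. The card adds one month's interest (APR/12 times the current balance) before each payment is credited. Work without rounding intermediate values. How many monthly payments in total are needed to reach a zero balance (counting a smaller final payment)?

Promo months 1–9 at r₀ = 0%/12 = 0; months 10+ at r₁ = 16%/12 = 0.0133333.
After month 9 (no interest yet): B = €6,170.00 − 9·€365.00 = €2,885.00.
Then at r₁ with €365.00/mo: n₂ = −ln(1 − r₁·B/P)/ln(1+r₁) ≈ 8.41 → 9 more payments.

18 months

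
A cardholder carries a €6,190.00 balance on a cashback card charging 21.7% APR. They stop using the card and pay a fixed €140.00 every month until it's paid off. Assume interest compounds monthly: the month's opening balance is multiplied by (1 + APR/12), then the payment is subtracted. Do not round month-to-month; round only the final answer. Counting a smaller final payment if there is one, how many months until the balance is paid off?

Monthly rate r = 21.7%/12 = 1.80833% = 0.0180833.
Recurrence: B ← B·(1+r) − €140.00.
Month 1: interest €111.94; balance after payment €6,161.94.
Month 2: interest €111.43; balance after payment €6,133.36.
Closed form: n = −ln(1 − rB₀/P)/ln(1+r) = −ln(0.20046)/ln(1.01808) ≈ 89.676, so the balance reaches zero during payment 90.

90 payments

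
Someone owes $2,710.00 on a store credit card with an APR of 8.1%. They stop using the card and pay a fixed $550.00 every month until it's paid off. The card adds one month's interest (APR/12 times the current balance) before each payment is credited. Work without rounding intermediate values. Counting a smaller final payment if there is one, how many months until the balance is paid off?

Monthly rate r = 8.1%/12 = 0.675% = 0.00675.
Recurrence: B ← B·(1+r) − $550.00.
Month 1: interest $18.29; balance after payment $2,178.29.
Month 2: interest $14.70; balance after payment $1,643.00.
Month 3: interest $11.09; balance after payment $1,104.09.
Month 4: interest $7.45; balance after payment $561.54.
Month 5: interest $3.79; balance after payment $15.33.
Month 6: interest $0.10; balance after payment $0.00.

6 months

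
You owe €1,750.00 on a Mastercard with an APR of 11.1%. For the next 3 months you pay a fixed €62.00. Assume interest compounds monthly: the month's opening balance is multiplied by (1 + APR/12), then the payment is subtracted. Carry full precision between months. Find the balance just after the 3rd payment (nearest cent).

Monthly rate r = 11.1%/12 = 0.925% = 0.00925.
Each month: B ← B·(1+r) − €62.00.
Month 1: interest €16.19; balance after payment €1,704.19.
Month 2: interest €15.76; balance after payment €1,657.95.
Month 3: interest €15.34; balance after payment €1,611.29.

€1,611.29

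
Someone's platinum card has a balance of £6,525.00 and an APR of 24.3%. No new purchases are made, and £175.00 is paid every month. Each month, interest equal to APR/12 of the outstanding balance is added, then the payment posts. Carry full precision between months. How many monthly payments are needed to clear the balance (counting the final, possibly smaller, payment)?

71 payments

Monthly rate r = 24.3%/12 = 2.025% = 0.02025.
Recurrence: B ← B·(1+r) − £175.00.
Month 1: interest £132.13; balance after payment £6,482.13.
Month 2: interest £131.26; balance after payment £6,438.39.
Closed form: n = −ln(1 − rB₀/P)/ln(1+r) = −ln(0.24496)/ln(1.02025) ≈ 70.165, so the balance reaches zero during payment 71.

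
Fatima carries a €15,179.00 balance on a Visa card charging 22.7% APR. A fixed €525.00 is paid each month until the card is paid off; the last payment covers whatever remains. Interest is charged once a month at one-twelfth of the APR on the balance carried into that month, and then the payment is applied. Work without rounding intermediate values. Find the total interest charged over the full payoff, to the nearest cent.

Monthly rate r = 22.7%/12 = 1.89167% = 0.0189167.
Payoff takes n = ⌈−ln(1 − rB₀/P)/ln(1+r)⌉ = ⌈42.247⌉ = 43 payments; the last is €130.37.
Total paid = 42·€525.00 + €130.37 = €22,180.37.
Total interest = total paid − principal = €22,180.37 − €15,179.00 = €7,001.37.

€7,001.37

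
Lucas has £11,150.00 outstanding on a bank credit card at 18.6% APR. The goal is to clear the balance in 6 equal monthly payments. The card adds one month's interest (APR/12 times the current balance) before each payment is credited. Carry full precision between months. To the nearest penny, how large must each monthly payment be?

Monthly rate r = 18.6%/12 = 1.55% = 0.0155.
Level-payment amortization: P = B₀·r / (1 − (1+r)^(−n)) = 11150.00·0.0155 / (1 − 1.0155^(−6)).
Denominator 1 − (1+r)^(−6) = 0.0881562335.
P = 172.825 / 0.0881562335 ≈ 1960.44.

£1,960.44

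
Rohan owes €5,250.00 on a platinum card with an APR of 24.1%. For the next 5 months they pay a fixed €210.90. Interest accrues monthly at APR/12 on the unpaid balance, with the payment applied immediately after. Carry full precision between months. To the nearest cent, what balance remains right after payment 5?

€4,701.08

Monthly rate r = 24.1%/12 = 2.00833% = 0.0200833.
Each month: B ← B·(1+r) − €210.90.
Month 1: interest €105.44; balance after payment €5,144.54.
Month 2: interest €103.32; balance after payment €5,036.96.
Month 3: interest €101.16; balance after payment €4,927.22.
Month 4: interest €98.95; balance after payment €4,815.27.
Month 5: interest €96.71; balance after payment €4,701.08.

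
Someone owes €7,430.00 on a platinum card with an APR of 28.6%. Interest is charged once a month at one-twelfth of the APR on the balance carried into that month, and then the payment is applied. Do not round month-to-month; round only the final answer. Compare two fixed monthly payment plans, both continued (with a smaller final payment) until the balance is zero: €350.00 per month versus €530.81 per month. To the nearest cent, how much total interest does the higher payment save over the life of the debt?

€1,330.01

Monthly rate r = 28.6%/12 = 2.38333% = 0.0238333.
At €350.00/mo: n = ⌈−ln(1 − rB₀/P)/ln(1+r)⌉ = 30 payments (last €327.97); total interest = total paid − €7,430.00 = €3,047.97.
At €530.81/mo: 18 payments (last €124.19); total interest €1,717.96.
Interest saved = €3,047.97 − €1,717.96 = €1,330.01.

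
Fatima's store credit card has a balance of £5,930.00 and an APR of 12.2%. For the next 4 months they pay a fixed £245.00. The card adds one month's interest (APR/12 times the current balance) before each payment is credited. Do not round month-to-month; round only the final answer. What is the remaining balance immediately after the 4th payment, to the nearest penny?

Monthly rate r = 12.2%/12 = 1.01667% = 0.0101667.
Each month: B ← B·(1+r) − £245.00.
Month 1: interest £60.29; balance after payment £5,745.29.
Month 2: interest £58.41; balance after payment £5,558.70.
Month 3: interest £56.51; balance after payment £5,370.21.
Month 4: interest £54.60; balance after payment £5,179.81.

£5,179.81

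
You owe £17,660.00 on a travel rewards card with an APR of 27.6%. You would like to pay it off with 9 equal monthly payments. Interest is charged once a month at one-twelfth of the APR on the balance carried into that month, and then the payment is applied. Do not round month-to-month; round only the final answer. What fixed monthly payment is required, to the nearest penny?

Monthly rate r = 27.6%/12 = 2.3% = 0.023.
Level-payment amortization: P = B₀·r / (1 − (1+r)^(−n)) = 17660.00·0.023 / (1 − 1.023^(−9)).
Denominator 1 − (1+r)^(−9) = 0.185071894.
P = 406.18 / 0.185071894 ≈ 2194.71.

£2,194.71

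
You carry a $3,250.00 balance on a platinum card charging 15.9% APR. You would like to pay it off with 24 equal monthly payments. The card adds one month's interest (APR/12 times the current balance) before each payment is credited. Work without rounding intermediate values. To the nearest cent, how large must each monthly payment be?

$158.97

Monthly rate r = 15.9%/12 = 1.325% = 0.01325.
Level-payment amortization: P = B₀·r / (1 − (1+r)^(−n)) = 3250.00·0.01325 / (1 − 1.01325^(−24)).
Denominator 1 − (1+r)^(−24) = 0.270876154.
P = 43.0625 / 0.270876154 ≈ 158.97.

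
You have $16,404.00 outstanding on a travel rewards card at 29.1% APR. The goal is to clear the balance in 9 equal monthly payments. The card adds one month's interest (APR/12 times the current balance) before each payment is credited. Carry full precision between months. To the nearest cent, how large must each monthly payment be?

$2,050.72

Monthly rate r = 29.1%/12 = 2.425% = 0.02425.
Level-payment amortization: P = B₀·r / (1 − (1+r)^(−n)) = 16404.00·0.02425 / (1 − 1.02425^(−9)).
Denominator 1 − (1+r)^(−9) = 0.193979205.
P = 397.797 / 0.193979205 ≈ 2050.72.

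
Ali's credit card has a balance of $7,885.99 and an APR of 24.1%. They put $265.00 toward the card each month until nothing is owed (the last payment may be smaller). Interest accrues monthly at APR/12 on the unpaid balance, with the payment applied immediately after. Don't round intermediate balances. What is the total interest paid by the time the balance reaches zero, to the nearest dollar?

$4,248

Monthly rate r = 24.1%/12 = 2.00833% = 0.0200833.
Payoff takes n = ⌈−ln(1 − rB₀/P)/ln(1+r)⌉ = ⌈45.786⌉ = 46 payments; the last is $208.82.
Total paid = 45·$265.00 + $208.82 = $12,133.82.
Total interest = total paid − principal = $12,133.82 − $7,885.99 = $4,247.83.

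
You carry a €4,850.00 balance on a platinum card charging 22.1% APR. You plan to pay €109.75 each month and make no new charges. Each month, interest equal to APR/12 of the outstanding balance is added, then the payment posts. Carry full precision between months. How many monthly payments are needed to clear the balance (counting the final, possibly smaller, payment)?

93 payments

Monthly rate r = 22.1%/12 = 1.84167% = 0.0184167.
Recurrence: B ← B·(1+r) − €109.75.
Month 1: interest €89.32; balance after payment €4,829.57.
Month 2: interest €88.94; balance after payment €4,808.77.
Closed form: n = −ln(1 − rB₀/P)/ln(1+r) = −ln(0.18614)/ln(1.01842) ≈ 92.127, so the balance reaches zero during payment 93.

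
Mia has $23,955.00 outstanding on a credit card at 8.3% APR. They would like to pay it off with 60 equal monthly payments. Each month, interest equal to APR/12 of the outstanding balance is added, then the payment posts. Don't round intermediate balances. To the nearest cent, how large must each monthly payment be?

$489.17

Monthly rate r = 8.3%/12 = 0.691667% = 0.00691667.
Level-payment amortization: P = B₀·r / (1 − (1+r)^(−n)) = 23955.00·0.00691667 / (1 − 1.00692^(−60)).
Denominator 1 − (1+r)^(−60) = 0.338715667.
P = 165.689 / 0.338715667 ≈ 489.17.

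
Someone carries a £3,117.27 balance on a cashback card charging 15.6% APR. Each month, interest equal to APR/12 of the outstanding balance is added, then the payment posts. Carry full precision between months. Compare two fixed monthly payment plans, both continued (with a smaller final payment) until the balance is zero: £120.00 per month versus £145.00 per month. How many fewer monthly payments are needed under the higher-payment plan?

6 fewer payments

Monthly rate r = 15.6%/12 = 1.3% = 0.013.
At £120.00/mo: n = ⌈−ln(1 − rB₀/P)/ln(1+r)⌉ = 32 payments (last £108.21); total interest = total paid − £3,117.27 = £710.94.
At £145.00/mo: 26 payments (last £54.95); total interest £562.68.
Payments saved = 32 − 26 = 6.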